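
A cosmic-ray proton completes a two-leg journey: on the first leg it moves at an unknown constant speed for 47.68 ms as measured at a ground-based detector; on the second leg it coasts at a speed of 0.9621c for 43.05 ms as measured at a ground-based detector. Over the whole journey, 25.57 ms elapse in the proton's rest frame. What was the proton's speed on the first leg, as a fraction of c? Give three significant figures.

β = 0.957

Leg 1: speed unknown; τ_1 = 47.68/γ_1.
Leg 2: γ = 1/√(1 − 0.9621²) = 1/√0.07436 = 3.667; τ_2 = 43.05/3.667 = 11.74 ms.
Total proper time: τ_1 + 11.74 = 25.57, so τ_1 = 25.57 − 11.74 = 13.83 ms.
γ_1 = 47.68/13.83 = 3.447; β = √(1 − 1/γ²) = √0.9159.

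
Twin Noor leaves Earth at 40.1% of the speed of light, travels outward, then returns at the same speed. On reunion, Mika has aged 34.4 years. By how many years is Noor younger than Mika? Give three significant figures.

Δt − τ = 2.89 years

β = 0.401; γ = 1/√(1 − 0.401²) = 1/√0.8392 = 1.092
Noor's elapsed proper time: τ = 34.4/1.092 = 31.51 years.
Age gap = Δt − τ = 34.4 − 31.51 years.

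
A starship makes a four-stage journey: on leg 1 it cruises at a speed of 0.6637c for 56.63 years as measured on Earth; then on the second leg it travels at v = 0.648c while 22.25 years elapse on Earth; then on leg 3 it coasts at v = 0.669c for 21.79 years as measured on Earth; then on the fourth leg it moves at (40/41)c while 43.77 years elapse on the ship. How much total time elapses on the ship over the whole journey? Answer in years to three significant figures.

Leg 1: γ = 1/√(1 − 0.6637²) = 1/√0.5595 = 1.337; τ_1 = 56.63/1.337 = 42.36 years.
Leg 2: γ = 1/√(1 − 0.648²) = 1/√0.5801 = 1.313; τ_2 = 22.25/1.313 = 16.95 years.
Leg 3: γ = 1/√(1 − 0.669²) = 1/√0.5524 = 1.345; τ_3 = 21.79/1.345 = 16.20 years.
Leg 4: 43.77 years is already measured on the ship.
Total: 42.36 + 16.95 + 16.20 + 43.77 years.

τ = 119 years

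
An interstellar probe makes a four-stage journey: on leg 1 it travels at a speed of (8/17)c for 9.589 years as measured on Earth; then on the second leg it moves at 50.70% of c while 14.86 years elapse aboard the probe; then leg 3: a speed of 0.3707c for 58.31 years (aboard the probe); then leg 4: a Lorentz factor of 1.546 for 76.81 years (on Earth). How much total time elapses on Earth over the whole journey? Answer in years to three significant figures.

Leg 1: 9.589 years is already measured on Earth.
Leg 2: β = 0.5070; γ = 1/√(1 − 0.5070²) = 1/√0.7430 = 1.160; Δt_2 = 1.160 × 14.86 = 17.24 years.
Leg 3: γ = 1/√(1 − 0.3707²) = 1/√0.8626 = 1.077; Δt_3 = 1.077 × 58.31 = 62.78 years.
Leg 4: 76.81 years is already measured on Earth.
Total: 9.589 + 17.24 + 62.78 + 76.81 years.

Δt = 166 years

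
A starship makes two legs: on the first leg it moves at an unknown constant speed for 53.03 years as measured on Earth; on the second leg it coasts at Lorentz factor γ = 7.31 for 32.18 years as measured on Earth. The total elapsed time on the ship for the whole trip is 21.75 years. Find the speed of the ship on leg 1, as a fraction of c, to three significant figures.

Leg 1: speed unknown; τ_1 = 53.03/γ_1.
Leg 2: γ = 7.31; τ_2 = 32.18/7.310 = 4.402 years.
Total proper time: τ_1 + 4.402 = 21.75, so τ_1 = 21.75 − 4.402 = 17.35 years.
γ_1 = 53.03/17.35 = 3.057; β = √(1 − 1/γ²) = √0.8930.

β = 0.945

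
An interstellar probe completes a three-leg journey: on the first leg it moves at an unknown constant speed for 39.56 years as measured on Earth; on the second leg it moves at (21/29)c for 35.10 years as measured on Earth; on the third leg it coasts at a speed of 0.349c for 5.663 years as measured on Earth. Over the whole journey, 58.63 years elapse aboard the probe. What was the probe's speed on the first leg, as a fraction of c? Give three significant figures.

Leg 1: speed unknown; τ_1 = 39.56/γ_1.
Leg 2: γ = 1/√(1 − (21/29)²) = 29/20 = 1.450; τ_2 = 35.10/1.450 = 24.21 years.
Leg 3: γ = 1/√(1 − 0.349²) = 1/√0.8782 = 1.067; τ_3 = 5.663/1.067 = 5.307 years.
Total proper time: τ_1 + 24.21 + 5.307 = 58.63, so τ_1 = 58.63 − 29.51 = 29.12 years.
γ_1 = 39.56/29.12 = 1.359; β = √(1 − 1/γ²) = √0.4583.

β = 0.677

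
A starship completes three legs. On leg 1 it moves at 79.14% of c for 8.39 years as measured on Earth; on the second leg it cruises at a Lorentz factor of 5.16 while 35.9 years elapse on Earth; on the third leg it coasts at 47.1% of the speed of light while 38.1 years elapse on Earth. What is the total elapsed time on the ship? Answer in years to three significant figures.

τ = 45.7 years

Leg 1: β = 0.7914; γ = 1/√(1 − 0.7914²) = 1/√0.3737 = 1.636; τ_1 = 8.39/1.636 = 5.129 years.
Leg 2: γ = 5.16; τ_2 = 35.9/5.160 = 6.957 years.
Leg 3: β = 0.471; γ = 1/√(1 − 0.471²) = 1/√0.7782 = 1.134; τ_3 = 38.1/1.134 = 33.61 years.
Total: 5.129 + 6.957 + 33.61 years.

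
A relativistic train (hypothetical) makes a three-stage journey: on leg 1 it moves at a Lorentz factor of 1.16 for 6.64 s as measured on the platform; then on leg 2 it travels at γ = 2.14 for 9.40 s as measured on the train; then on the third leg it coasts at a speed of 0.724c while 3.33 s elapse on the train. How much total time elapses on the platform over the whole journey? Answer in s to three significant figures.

Δt = 31.6 s

Leg 1: 6.64 s is already measured on the platform.
Leg 2: γ = 2.14; Δt_2 = 2.140 × 9.40 = 20.12 s.
Leg 3: γ = 1/√(1 − 0.724²) = 1/√0.4758 = 1.450; Δt_3 = 1.450 × 3.33 = 4.827 s.
Total: 6.640 + 20.12 + 4.827 s.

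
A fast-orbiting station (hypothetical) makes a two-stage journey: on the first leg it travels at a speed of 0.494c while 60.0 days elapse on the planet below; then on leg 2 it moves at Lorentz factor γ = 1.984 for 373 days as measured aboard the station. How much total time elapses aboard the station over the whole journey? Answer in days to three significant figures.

Leg 1: γ = 1/√(1 − 0.494²) = 1/√0.7560 = 1.150; τ_1 = 60.0/1.150 = 52.17 days.
Leg 2: 373 days is already measured aboard the station.
Total: 52.17 + 373.0 days.

τ = 425 days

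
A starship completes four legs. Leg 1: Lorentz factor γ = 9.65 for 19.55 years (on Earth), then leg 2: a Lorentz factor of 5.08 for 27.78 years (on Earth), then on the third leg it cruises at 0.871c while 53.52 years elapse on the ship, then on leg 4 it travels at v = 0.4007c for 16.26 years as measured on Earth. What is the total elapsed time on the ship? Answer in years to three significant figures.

τ = 75.9 years

Leg 1: γ = 9.65; τ_1 = 19.55/9.650 = 2.026 years.
Leg 2: γ = 5.08; τ_2 = 27.78/5.080 = 5.469 years.
Leg 3: 53.52 years is already measured on the ship.
Leg 4: γ = 1/√(1 − 0.4007²) = 1/√0.8394 = 1.091; τ_4 = 16.26/1.091 = 14.90 years.
Total: 2.026 + 5.469 + 53.52 + 14.90 years.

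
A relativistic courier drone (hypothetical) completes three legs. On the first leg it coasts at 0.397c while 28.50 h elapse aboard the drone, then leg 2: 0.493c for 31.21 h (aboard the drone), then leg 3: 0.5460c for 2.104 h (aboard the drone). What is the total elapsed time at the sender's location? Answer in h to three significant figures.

Δt = 69.4 h

Leg 1: γ = 1/√(1 − 0.397²) = 1/√0.8424 = 1.090; Δt_1 = 1.090 × 28.50 = 31.05 h.
Leg 2: γ = 1/√(1 − 0.493²) = 1/√0.7570 = 1.149; Δt_2 = 1.149 × 31.21 = 35.87 h.
Leg 3: γ = 1/√(1 − 0.5460²) = 1/√0.7019 = 1.194; Δt_3 = 1.194 × 2.104 = 2.511 h.
Total: 31.05 + 35.87 + 2.511 h.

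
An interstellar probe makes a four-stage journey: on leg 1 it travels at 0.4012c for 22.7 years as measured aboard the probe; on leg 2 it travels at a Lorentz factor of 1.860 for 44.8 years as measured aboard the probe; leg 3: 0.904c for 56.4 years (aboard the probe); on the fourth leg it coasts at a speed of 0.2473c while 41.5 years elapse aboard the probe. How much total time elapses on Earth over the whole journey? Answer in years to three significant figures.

Δt = 283 years

Leg 1: γ = 1/√(1 − 0.4012²) = 1/√0.8390 = 1.092; Δt_1 = 1.092 × 22.7 = 24.78 years.
Leg 2: γ = 1.860; Δt_2 = 1.860 × 44.8 = 83.33 years.
Leg 3: γ = 1/√(1 − 0.904²) = 1/√0.1828 = 2.339; Δt_3 = 2.339 × 56.4 = 131.9 years.
Leg 4: γ = 1/√(1 − 0.2473²) = 1/√0.9388 = 1.032; Δt_4 = 1.032 × 41.5 = 42.83 years.
Total: 24.78 + 83.33 + 131.9 + 42.83 years.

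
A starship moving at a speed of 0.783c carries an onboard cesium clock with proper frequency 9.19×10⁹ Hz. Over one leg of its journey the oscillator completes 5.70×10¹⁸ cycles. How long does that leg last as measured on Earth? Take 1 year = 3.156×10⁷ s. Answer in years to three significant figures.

Δt = 31.6 years

γ = 1/√(1 − 0.783²) = 1/√0.3869 = 1.608
Proper time for N cycles: τ = N/f = 5.70×10¹⁸/(9.19×10⁹) = 6.202×10⁸ s = 19.65 years.
Lab-frame duration Δt = γτ = 1.608 × 19.65 = 31.59 years.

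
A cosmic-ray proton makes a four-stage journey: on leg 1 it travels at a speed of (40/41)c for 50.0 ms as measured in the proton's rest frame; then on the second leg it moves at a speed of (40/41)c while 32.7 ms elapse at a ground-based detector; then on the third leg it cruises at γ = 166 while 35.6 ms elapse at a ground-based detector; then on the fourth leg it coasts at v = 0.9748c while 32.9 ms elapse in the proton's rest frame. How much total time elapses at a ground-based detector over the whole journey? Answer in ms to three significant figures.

Leg 1: γ = 1/√(1 − (40/41)²) = 41/9 ≈ 4.556; Δt_1 = 4.556 × 50.0 = 227.8 ms.
Leg 2: 32.7 ms is already measured at a ground-based detector.
Leg 3: 35.6 ms is already measured at a ground-based detector.
Leg 4: γ = 1/√(1 − 0.9748²) = 1/√0.04976 = 4.483; Δt_4 = 4.483 × 32.9 = 147.5 ms.
Total: 227.8 + 32.70 + 35.60 + 147.5 ms.

Δt = 444 ms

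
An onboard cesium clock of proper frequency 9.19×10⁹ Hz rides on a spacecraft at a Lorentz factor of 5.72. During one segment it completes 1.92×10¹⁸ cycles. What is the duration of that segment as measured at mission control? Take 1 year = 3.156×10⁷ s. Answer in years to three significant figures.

γ = 5.72
Proper time for N cycles: τ = N/f = 1.92×10¹⁸/(9.19×10⁹) = 2.089×10⁸ s = 6.620 years.
Lab-frame duration Δt = γτ = 5.720 × 6.620 = 37.87 years.

Δt = 37.9 years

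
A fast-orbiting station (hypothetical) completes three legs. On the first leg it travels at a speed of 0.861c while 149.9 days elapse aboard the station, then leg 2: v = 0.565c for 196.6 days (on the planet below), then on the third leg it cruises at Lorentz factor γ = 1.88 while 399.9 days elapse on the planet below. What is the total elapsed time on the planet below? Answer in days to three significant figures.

Leg 1: γ = 1/√(1 − 0.861²) = 1/√0.2587 = 1.966; Δt_1 = 1.966 × 149.9 = 294.7 days.
Leg 2: 196.6 days is already measured on the planet below.
Leg 3: 399.9 days is already measured on the planet below.
Total: 294.7 + 196.6 + 399.9 days.

Δt = 891 days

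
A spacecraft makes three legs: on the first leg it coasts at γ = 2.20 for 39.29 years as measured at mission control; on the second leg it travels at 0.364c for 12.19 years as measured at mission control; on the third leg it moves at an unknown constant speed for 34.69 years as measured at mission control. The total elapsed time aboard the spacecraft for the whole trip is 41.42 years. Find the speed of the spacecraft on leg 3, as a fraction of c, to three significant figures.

Leg 1: γ = 2.20; τ_1 = 39.29/2.200 = 17.86 years.
Leg 2: γ = 1/√(1 − 0.364²) = 1/√0.8675 = 1.074; τ_2 = 12.19/1.074 = 11.35 years.
Leg 3: speed unknown; τ_3 = 34.69/γ_3.
Total proper time: 17.86 + 11.35 + τ_3 = 41.42, so τ_3 = 41.42 − 29.21 = 12.21 years.
γ_3 = 34.69/12.21 = 2.842; β = √(1 − 1/γ²) = √0.8762.

β = 0.936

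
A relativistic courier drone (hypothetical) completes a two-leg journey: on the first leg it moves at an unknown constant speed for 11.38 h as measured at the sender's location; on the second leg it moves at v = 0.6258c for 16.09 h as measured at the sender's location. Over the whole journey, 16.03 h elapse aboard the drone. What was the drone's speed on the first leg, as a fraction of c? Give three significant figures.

β = 0.952

Leg 1: speed unknown; τ_1 = 11.38/γ_1.
Leg 2: γ = 1/√(1 − 0.6258²) = 1/√0.6084 = 1.282; τ_2 = 16.09/1.282 = 12.55 h.
Total proper time: τ_1 + 12.55 = 16.03, so τ_1 = 16.03 − 12.55 = 3.480 h.
γ_1 = 11.38/3.480 = 3.270; β = √(1 − 1/γ²) = √0.9065.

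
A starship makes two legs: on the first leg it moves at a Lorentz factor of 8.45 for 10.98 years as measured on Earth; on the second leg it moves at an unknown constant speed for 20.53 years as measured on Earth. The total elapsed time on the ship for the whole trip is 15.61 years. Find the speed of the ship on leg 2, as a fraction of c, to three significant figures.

Leg 1: γ = 8.45; τ_1 = 10.98/8.450 = 1.299 years.
Leg 2: speed unknown; τ_2 = 20.53/γ_2.
Total proper time: 1.299 + τ_2 = 15.61, so τ_2 = 15.61 − 1.299 = 14.31 years.
γ_2 = 20.53/14.31 = 1.435; β = √(1 − 1/γ²) = √0.5141.

β = 0.717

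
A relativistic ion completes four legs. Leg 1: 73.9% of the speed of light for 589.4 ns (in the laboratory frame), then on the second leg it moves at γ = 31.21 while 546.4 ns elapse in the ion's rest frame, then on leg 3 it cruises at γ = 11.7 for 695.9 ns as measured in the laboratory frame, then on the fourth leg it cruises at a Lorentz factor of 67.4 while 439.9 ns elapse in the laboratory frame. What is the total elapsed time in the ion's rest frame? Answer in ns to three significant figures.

τ = 1010 ns

Leg 1: β = 0.739; γ = 1/√(1 − 0.739²) = 1/√0.4539 = 1.484; τ_1 = 589.4/1.484 = 397.1 ns.
Leg 2: 546.4 ns is already measured in the ion's rest frame.
Leg 3: γ = 11.7; τ_3 = 695.9/11.70 = 59.48 ns.
Leg 4: γ = 67.4; τ_4 = 439.9/67.40 = 6.527 ns.
Total: 397.1 + 546.4 + 59.48 + 6.527 ns.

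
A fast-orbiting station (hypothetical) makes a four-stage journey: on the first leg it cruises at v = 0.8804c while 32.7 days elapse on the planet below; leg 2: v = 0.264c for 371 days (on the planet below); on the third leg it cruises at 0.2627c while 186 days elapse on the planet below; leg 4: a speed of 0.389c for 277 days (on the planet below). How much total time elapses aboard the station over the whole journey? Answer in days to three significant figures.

τ = 808 days

Leg 1: γ = 1/√(1 − 0.8804²) = 1/√0.2249 = 2.109; τ_1 = 32.7/2.109 = 15.51 days.
Leg 2: γ = 1/√(1 − 0.264²) = 1/√0.9303 = 1.037; τ_2 = 371/1.037 = 357.8 days.
Leg 3: γ = 1/√(1 − 0.2627²) = 1/√0.9310 = 1.036; τ_3 = 186/1.036 = 179.5 days.
Leg 4: γ = 1/√(1 − 0.389²) = 1/√0.8487 = 1.085; τ_4 = 277/1.085 = 255.2 days.
Total: 15.51 + 357.8 + 179.5 + 255.2 days.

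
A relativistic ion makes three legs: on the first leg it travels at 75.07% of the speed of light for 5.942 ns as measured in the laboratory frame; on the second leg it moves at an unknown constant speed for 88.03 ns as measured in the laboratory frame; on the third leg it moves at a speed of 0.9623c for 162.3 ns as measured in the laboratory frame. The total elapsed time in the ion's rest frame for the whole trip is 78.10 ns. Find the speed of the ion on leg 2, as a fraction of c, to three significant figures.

Leg 1: β = 0.7507; γ = 1/√(1 − 0.7507²) = 1/√0.4364 = 1.514; τ_1 = 5.942/1.514 = 3.926 ns.
Leg 2: speed unknown; τ_2 = 88.03/γ_2.
Leg 3: γ = 1/√(1 − 0.9623²) = 1/√0.07398 = 3.677; τ_3 = 162.3/3.677 = 44.14 ns.
Total proper time: 3.926 + τ_2 + 44.14 = 78.10, so τ_2 = 78.10 − 48.07 = 30.03 ns.
γ_2 = 88.03/30.03 = 2.931; β = √(1 − 1/γ²) = √0.8836.

β = 0.940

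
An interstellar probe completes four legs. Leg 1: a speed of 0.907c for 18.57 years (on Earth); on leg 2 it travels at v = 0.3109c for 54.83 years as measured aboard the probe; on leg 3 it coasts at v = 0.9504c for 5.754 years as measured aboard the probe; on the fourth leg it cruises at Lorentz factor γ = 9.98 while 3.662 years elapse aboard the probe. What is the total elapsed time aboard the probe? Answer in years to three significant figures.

τ = 72.1 years

Leg 1: γ = 1/√(1 − 0.907²) = 1/√0.1774 = 2.375; τ_1 = 18.57/2.375 = 7.820 years.
Leg 2: 54.83 years is already measured aboard the probe.
Leg 3: 5.754 years is already measured aboard the probe.
Leg 4: 3.662 years is already measured aboard the probe.
Total: 7.820 + 54.83 + 5.754 + 3.662 years.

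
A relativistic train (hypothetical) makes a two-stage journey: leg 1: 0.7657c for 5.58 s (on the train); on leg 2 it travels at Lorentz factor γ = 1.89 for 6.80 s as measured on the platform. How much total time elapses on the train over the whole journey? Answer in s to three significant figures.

Leg 1: 5.58 s is already measured on the train.
Leg 2: γ = 1.89; τ_2 = 6.80/1.890 = 3.598 s.
Total: 5.580 + 3.598 s.

τ = 9.18 s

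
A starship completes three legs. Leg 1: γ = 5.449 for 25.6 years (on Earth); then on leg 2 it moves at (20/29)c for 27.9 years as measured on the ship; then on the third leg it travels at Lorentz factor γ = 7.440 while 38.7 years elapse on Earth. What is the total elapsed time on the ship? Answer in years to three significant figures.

Leg 1: γ = 5.449; τ_1 = 25.6/5.449 = 4.698 years.
Leg 2: 27.9 years is already measured on the ship.
Leg 3: γ = 7.440; τ_3 = 38.7/7.440 = 5.202 years.
Total: 4.698 + 27.90 + 5.202 years.

τ = 37.8 years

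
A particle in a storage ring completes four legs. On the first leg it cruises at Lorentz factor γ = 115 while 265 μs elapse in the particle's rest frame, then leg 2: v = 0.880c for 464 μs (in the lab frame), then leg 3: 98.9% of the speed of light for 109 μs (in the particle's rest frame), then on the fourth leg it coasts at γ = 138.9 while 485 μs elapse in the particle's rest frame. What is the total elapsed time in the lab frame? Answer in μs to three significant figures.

Δt = 9.90×10⁴ μs

Leg 1: γ = 115; Δt_1 = 115.0 × 265 = 3.048×10⁴ μs.
Leg 2: 464 μs is already measured in the lab frame.
Leg 3: β = 0.989; γ = 1/√(1 − 0.989²) = 1/√0.02188 = 6.761; Δt_3 = 6.761 × 109 = 736.9 μs.
Leg 4: γ = 138.9; Δt_4 = 138.9 × 485 = 6.737×10⁴ μs.
Total: 3.048×10⁴ + 464.0 + 736.9 + 6.737×10⁴ μs.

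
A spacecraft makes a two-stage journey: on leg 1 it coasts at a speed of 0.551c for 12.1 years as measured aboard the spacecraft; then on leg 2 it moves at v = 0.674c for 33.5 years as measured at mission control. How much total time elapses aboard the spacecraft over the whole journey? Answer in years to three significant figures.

Leg 1: 12.1 years is already measured aboard the spacecraft.
Leg 2: γ = 1/√(1 − 0.674²) = 1/√0.5457 = 1.354; τ_2 = 33.5/1.354 = 24.75 years.
Total: 12.10 + 24.75 years.

τ = 36.8 years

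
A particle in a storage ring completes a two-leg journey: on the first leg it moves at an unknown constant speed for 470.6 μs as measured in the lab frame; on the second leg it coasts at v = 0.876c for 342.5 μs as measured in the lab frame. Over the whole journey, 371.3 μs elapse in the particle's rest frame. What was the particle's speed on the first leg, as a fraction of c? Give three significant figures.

β = 0.899

Leg 1: speed unknown; τ_1 = 470.6/γ_1.
Leg 2: γ = 1/√(1 − 0.876²) = 1/√0.2326 = 2.073; τ_2 = 342.5/2.073 = 165.2 μs.
Total proper time: τ_1 + 165.2 = 371.3, so τ_1 = 371.3 − 165.2 = 206.1 μs.
γ_1 = 470.6/206.1 = 2.283; β = √(1 − 1/γ²) = √0.8082.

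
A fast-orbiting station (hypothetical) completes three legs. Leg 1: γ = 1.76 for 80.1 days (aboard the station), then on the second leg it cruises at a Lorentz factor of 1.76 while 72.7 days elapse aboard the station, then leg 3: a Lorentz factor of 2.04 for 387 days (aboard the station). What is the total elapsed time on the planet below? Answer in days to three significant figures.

Δt = 1060 days

Leg 1: γ = 1.76; Δt_1 = 1.760 × 80.1 = 141.0 days.
Leg 2: γ = 1.76; Δt_2 = 1.760 × 72.7 = 128.0 days.
Leg 3: γ = 2.04; Δt_3 = 2.040 × 387 = 789.5 days.
Total: 141.0 + 128.0 + 789.5 days.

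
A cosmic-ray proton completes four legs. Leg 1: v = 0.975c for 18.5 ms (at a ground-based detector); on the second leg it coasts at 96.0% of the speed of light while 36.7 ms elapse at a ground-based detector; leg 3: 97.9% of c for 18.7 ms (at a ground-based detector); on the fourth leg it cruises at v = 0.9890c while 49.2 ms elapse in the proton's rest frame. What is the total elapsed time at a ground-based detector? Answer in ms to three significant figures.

Δt = 407 ms

Leg 1: 18.5 ms is already measured at a ground-based detector.
Leg 2: 36.7 ms is already measured at a ground-based detector.
Leg 3: 18.7 ms is already measured at a ground-based detector.
Leg 4: γ = 1/√(1 − 0.9890²) = 1/√0.02188 = 6.761; Δt_4 = 6.761 × 49.2 = 332.6 ms.
Total: 18.50 + 36.70 + 18.70 + 332.6 ms.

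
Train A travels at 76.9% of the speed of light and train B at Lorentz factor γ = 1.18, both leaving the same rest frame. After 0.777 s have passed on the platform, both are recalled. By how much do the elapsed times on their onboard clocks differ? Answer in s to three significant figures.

|τ_A − τ_B| = 0.162 s

A: β = 0.769; γ = 1/√(1 − 0.769²) = 1/√0.4086 = 1.564; τ_A = 0.777/1.564 = 0.4967 s.
B: γ = 1.18; τ_B = 0.777/1.180 = 0.6585 s.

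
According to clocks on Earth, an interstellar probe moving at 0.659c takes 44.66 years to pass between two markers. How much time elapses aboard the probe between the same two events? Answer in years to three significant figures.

γ = 1/√(1 − 0.659²) = 1/√0.5657 = 1.330
The interval measured on Earth is the dilated one; the clock aboard the probe measures the proper time τ = Δt/γ = 44.66/1.330 years.

τ = 33.6 years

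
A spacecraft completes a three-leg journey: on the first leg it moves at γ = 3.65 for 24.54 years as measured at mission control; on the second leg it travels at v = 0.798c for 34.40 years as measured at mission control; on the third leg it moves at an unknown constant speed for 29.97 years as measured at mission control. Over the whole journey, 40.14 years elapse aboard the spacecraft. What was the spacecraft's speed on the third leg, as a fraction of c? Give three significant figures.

β = 0.906

Leg 1: γ = 3.65; τ_1 = 24.54/3.650 = 6.723 years.
Leg 2: γ = 1/√(1 − 0.798²) = 1/√0.3632 = 1.659; τ_2 = 34.40/1.659 = 20.73 years.
Leg 3: speed unknown; τ_3 = 29.97/γ_3.
Total proper time: 6.723 + 20.73 + τ_3 = 40.14, so τ_3 = 40.14 − 27.45 = 12.69 years.
γ_3 = 29.97/12.69 = 2.363; β = √(1 − 1/γ²) = √0.8208.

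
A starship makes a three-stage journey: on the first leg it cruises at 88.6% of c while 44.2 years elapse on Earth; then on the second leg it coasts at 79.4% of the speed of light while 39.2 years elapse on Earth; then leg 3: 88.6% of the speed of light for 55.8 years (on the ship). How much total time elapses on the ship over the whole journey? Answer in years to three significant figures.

Leg 1: β = 0.886; γ = 1/√(1 − 0.886²) = 1/√0.2150 = 2.157; τ_1 = 44.2/2.157 = 20.49 years.
Leg 2: β = 0.794; γ = 1/√(1 − 0.794²) = 1/√0.3696 = 1.645; τ_2 = 39.2/1.645 = 23.83 years.
Leg 3: 55.8 years is already measured on the ship.
Total: 20.49 + 23.83 + 55.80 years.

τ = 100 years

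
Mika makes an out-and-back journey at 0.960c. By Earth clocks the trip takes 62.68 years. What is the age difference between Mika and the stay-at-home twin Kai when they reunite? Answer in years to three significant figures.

γ = 1/√(1 − 0.960²) = 25/7 ≈ 3.571
Mika's elapsed proper time: τ = 62.68/3.571 = 17.55 years.
Age gap = Δt − τ = 62.68 − 17.55 years.

Δt − τ = 45.1 years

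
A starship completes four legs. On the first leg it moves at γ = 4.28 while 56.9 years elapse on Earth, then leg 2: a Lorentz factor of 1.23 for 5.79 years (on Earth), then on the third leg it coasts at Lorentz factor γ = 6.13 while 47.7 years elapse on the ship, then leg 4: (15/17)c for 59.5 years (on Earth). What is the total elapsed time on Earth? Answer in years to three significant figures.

Leg 1: 56.9 years is already measured on Earth.
Leg 2: 5.79 years is already measured on Earth.
Leg 3: γ = 6.13; Δt_3 = 6.130 × 47.7 = 292.4 years.
Leg 4: 59.5 years is already measured on Earth.
Total: 56.90 + 5.790 + 292.4 + 59.50 years.

Δt = 415 years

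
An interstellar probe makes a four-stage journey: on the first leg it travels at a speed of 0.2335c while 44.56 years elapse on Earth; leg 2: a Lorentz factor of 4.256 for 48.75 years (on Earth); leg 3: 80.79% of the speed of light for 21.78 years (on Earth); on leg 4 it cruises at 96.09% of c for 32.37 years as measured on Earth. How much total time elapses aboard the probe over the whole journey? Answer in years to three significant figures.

τ = 76.6 years

Leg 1: γ = 1/√(1 − 0.2335²) = 1/√0.9455 = 1.028; τ_1 = 44.56/1.028 = 43.33 years.
Leg 2: γ = 4.256; τ_2 = 48.75/4.256 = 11.45 years.
Leg 3: β = 0.8079; γ = 1/√(1 − 0.8079²) = 1/√0.3473 = 1.697; τ_3 = 21.78/1.697 = 12.84 years.
Leg 4: β = 0.9609; γ = 1/√(1 − 0.9609²) = 1/√0.07667 = 3.611; τ_4 = 32.37/3.611 = 8.963 years.
Total: 43.33 + 11.45 + 12.84 + 8.963 years.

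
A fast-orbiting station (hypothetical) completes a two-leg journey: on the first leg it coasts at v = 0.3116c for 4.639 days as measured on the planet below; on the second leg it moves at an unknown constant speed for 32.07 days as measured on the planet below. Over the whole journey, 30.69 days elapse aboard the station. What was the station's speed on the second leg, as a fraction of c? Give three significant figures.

Leg 1: γ = 1/√(1 − 0.3116²) = 1/√0.9029 = 1.052; τ_1 = 4.639/1.052 = 4.408 days.
Leg 2: speed unknown; τ_2 = 32.07/γ_2.
Total proper time: 4.408 + τ_2 = 30.69, so τ_2 = 30.69 − 4.408 = 26.28 days.
γ_2 = 32.07/26.28 = 1.220; β = √(1 − 1/γ²) = √0.3284.

β = 0.573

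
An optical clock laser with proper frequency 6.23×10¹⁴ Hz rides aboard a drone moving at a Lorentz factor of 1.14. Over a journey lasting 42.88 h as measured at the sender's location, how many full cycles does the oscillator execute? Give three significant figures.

γ = 1.14
The oscillator's own cycle count is N = f × τ where τ is the proper time aboard the drone. τ = Δt/γ = 42.88/1.140 = 37.61 h = 1.354×10⁵ s.
N = 6.23×10¹⁴ × 1.354×10⁵ = 8.436×10¹⁹.

N = 8.44×10¹⁹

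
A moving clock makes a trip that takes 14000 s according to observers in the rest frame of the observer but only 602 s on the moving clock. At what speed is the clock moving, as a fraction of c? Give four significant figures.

The proper time is measured on the moving clock (both events occur at the clock's location); Δt is measured in the rest frame of the observer. γ = Δt/τ = 14000/602 = 23.26.
β = √(1 − 1/γ²) = √(1 − 0.001849) = √0.9982

β = 0.9991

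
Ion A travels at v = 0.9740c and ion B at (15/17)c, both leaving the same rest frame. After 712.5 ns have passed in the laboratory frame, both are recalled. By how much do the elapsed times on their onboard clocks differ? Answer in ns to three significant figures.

A: γ = 1/√(1 − 0.9740²) = 1/√0.05132 = 4.414; τ_A = 712.5/4.414 = 161.4 ns.
B: γ = 1/√(1 − (15/17)²) = 17/8 = 2.125; τ_B = 712.5/2.125 = 335.3 ns.

|τ_A − τ_B| = 174 ns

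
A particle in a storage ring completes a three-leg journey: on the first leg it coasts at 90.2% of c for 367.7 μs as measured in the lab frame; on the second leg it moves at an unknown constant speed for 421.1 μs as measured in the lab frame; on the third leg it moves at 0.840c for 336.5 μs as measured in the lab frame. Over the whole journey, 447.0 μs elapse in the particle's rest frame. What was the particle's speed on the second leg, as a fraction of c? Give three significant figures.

β = 0.968

Leg 1: β = 0.902; γ = 1/√(1 − 0.902²) = 1/√0.1864 = 2.316; τ_1 = 367.7/2.316 = 158.7 μs.
Leg 2: speed unknown; τ_2 = 421.1/γ_2.
Leg 3: γ = 1/√(1 − 0.840²) = 1/√0.2944 = 1.843; τ_3 = 336.5/1.843 = 182.6 μs.
Total proper time: 158.7 + τ_2 + 182.6 = 447.0, so τ_2 = 447.0 − 341.3 = 105.7 μs.
γ_2 = 421.1/105.7 = 3.985; β = √(1 − 1/γ²) = √0.9370.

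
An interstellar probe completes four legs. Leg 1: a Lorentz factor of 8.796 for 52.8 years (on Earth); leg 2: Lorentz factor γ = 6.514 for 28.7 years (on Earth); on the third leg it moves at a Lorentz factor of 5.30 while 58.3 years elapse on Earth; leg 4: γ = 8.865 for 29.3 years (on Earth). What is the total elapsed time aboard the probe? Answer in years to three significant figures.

Leg 1: γ = 8.796; τ_1 = 52.8/8.796 = 6.003 years.
Leg 2: γ = 6.514; τ_2 = 28.7/6.514 = 4.406 years.
Leg 3: γ = 5.30; τ_3 = 58.3/5.300 = 11.00 years.
Leg 4: γ = 8.865; τ_4 = 29.3/8.865 = 3.305 years.
Total: 6.003 + 4.406 + 11.00 + 3.305 years.

τ = 24.7 years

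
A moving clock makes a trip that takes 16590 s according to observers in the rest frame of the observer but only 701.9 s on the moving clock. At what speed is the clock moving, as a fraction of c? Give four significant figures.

v = 0.9991c

The proper time is measured on the moving clock (both events occur at the clock's location); Δt is measured in the rest frame of the observer. γ = Δt/τ = 16590/701.9 = 23.64.
β = √(1 − 1/γ²) = √(1 − 0.001790) = √0.9982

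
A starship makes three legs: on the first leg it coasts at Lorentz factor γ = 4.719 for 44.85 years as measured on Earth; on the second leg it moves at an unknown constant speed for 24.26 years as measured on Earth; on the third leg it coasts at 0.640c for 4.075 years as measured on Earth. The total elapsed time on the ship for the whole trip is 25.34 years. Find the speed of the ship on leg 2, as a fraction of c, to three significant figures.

β = 0.852

Leg 1: γ = 4.719; τ_1 = 44.85/4.719 = 9.504 years.
Leg 2: speed unknown; τ_2 = 24.26/γ_2.
Leg 3: γ = 1/√(1 − 0.640²) = 1/√0.5904 = 1.301; τ_3 = 4.075/1.301 = 3.131 years.
Total proper time: 9.504 + τ_2 + 3.131 = 25.34, so τ_2 = 25.34 − 12.64 = 12.70 years.
γ_2 = 24.26/12.70 = 1.910; β = √(1 − 1/γ²) = √0.7257.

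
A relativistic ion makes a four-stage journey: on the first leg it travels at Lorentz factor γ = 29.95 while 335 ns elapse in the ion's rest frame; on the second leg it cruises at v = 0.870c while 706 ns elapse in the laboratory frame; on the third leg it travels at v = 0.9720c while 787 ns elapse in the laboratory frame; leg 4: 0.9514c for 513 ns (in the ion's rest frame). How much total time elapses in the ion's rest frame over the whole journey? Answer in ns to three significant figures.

Leg 1: 335 ns is already measured in the ion's rest frame.
Leg 2: γ = 1/√(1 − 0.870²) = 1/√0.2431 = 2.028; τ_2 = 706/2.028 = 348.1 ns.
Leg 3: γ = 1/√(1 − 0.9720²) = 1/√0.05522 = 4.256; τ_3 = 787/4.256 = 184.9 ns.
Leg 4: 513 ns is already measured in the ion's rest frame.
Total: 335.0 + 348.1 + 184.9 + 513.0 ns.

τ = 1380 ns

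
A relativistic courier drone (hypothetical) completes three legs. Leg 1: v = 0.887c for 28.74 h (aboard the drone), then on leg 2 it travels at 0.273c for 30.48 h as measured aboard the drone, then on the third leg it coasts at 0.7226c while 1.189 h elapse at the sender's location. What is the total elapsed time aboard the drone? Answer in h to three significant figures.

Leg 1: 28.74 h is already measured aboard the drone.
Leg 2: 30.48 h is already measured aboard the drone.
Leg 3: γ = 1/√(1 − 0.7226²) = 1/√0.4778 = 1.447; τ_3 = 1.189/1.447 = 0.8219 h.
Total: 28.74 + 30.48 + 0.8219 h.

τ = 60.0 h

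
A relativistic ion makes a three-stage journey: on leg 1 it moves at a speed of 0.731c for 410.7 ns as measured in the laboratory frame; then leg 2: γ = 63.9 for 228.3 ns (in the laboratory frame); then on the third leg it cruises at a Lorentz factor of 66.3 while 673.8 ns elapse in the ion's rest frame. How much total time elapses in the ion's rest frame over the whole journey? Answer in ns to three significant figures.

Leg 1: γ = 1/√(1 − 0.731²) = 1/√0.4656 = 1.465; τ_1 = 410.7/1.465 = 280.3 ns.
Leg 2: γ = 63.9; τ_2 = 228.3/63.90 = 3.573 ns.
Leg 3: 673.8 ns is already measured in the ion's rest frame.
Total: 280.3 + 3.573 + 673.8 ns.

τ = 958 ns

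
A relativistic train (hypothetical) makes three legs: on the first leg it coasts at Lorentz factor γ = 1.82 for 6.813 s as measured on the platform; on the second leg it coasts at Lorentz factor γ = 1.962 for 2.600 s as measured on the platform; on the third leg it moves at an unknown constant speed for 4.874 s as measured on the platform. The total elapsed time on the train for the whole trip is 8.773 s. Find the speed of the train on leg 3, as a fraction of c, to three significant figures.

Leg 1: γ = 1.82; τ_1 = 6.813/1.820 = 3.743 s.
Leg 2: γ = 1.962; τ_2 = 2.600/1.962 = 1.325 s.
Leg 3: speed unknown; τ_3 = 4.874/γ_3.
Total proper time: 3.743 + 1.325 + τ_3 = 8.773, so τ_3 = 8.773 − 5.069 = 3.704 s.
γ_3 = 4.874/3.704 = 1.316; β = √(1 − 1/γ²) = √0.4223.

β = 0.650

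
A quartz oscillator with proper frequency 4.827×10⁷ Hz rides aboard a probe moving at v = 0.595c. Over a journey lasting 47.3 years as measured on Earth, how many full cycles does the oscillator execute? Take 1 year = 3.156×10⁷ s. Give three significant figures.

γ = 1/√(1 − 0.595²) = 1/√0.6460 = 1.244
The oscillator's own cycle count is N = f × τ where τ is the proper time aboard the probe. τ = Δt/γ = 47.3/1.244 = 38.02 years = 1.200×10⁹ s.
N = 4.827×10⁷ × 1.200×10⁹ = 5.791×10¹⁶.

N = 5.79×10¹⁶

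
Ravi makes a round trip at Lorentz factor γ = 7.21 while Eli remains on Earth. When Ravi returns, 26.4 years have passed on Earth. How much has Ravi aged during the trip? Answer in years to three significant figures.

γ = 7.21
Ravi's clock measures proper time along the trip: τ = Δt/γ = 26.4/7.210 years.

τ = 3.66 years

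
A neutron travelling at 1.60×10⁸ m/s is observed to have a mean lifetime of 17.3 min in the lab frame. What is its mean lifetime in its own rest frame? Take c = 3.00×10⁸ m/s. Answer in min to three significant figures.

β = 1.60×10⁸/3.00×10⁸ = 0.5333; γ = 1/√(1 − 0.5333²) = 1.182
The lab-frame lifetime is the dilated interval; the proper lifetime is τ₀ = Δt/γ = 17.3/1.182 min.

τ₀ = 14.6 min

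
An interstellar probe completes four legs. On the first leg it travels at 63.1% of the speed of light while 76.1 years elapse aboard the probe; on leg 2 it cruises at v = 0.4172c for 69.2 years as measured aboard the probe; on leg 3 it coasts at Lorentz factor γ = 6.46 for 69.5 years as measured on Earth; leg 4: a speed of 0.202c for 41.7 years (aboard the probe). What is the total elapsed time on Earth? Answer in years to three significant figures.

Leg 1: β = 0.631; γ = 1/√(1 − 0.631²) = 1/√0.6018 = 1.289; Δt_1 = 1.289 × 76.1 = 98.09 years.
Leg 2: γ = 1/√(1 − 0.4172²) = 1/√0.8259 = 1.100; Δt_2 = 1.100 × 69.2 = 76.14 years.
Leg 3: 69.5 years is already measured on Earth.
Leg 4: γ = 1/√(1 − 0.202²) = 1/√0.9592 = 1.021; Δt_4 = 1.021 × 41.7 = 42.58 years.
Total: 98.09 + 76.14 + 69.50 + 42.58 years.

Δt = 286 years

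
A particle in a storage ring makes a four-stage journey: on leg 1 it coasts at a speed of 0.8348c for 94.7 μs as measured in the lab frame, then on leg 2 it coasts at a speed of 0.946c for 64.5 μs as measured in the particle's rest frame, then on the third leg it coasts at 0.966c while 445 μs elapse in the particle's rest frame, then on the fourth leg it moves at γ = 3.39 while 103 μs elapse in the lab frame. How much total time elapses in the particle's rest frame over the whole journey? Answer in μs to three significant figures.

Leg 1: γ = 1/√(1 − 0.8348²) = 1/√0.3031 = 1.816; τ_1 = 94.7/1.816 = 52.14 μs.
Leg 2: 64.5 μs is already measured in the particle's rest frame.
Leg 3: 445 μs is already measured in the particle's rest frame.
Leg 4: γ = 3.39; τ_4 = 103/3.390 = 30.38 μs.
Total: 52.14 + 64.50 + 445.0 + 30.38 μs.

τ = 592 μs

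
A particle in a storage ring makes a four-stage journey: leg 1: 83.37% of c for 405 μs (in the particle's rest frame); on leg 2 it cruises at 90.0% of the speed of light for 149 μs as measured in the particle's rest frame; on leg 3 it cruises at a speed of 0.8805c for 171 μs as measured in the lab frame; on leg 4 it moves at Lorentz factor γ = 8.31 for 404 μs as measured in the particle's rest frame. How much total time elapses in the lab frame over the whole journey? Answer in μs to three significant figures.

Leg 1: β = 0.8337; γ = 1/√(1 − 0.8337²) = 1/√0.3049 = 1.811; Δt_1 = 1.811 × 405 = 733.4 μs.
Leg 2: β = 0.900; γ = 1/√(1 − 0.900²) = 1/√0.1900 = 2.294; Δt_2 = 2.294 × 149 = 341.8 μs.
Leg 3: 171 μs is already measured in the lab frame.
Leg 4: γ = 8.31; Δt_4 = 8.310 × 404 = 3357 μs.
Total: 733.4 + 341.8 + 171.0 + 3357 μs.

Δt = 4600 μs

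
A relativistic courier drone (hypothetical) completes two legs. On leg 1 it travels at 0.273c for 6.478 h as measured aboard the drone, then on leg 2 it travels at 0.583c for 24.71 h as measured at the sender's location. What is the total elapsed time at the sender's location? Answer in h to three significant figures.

Leg 1: γ = 1/√(1 − 0.273²) = 1/√0.9255 = 1.039; Δt_1 = 1.039 × 6.478 = 6.734 h.
Leg 2: 24.71 h is already measured at the sender's location.
Total: 6.734 + 24.71 h.

Δt = 31.4 h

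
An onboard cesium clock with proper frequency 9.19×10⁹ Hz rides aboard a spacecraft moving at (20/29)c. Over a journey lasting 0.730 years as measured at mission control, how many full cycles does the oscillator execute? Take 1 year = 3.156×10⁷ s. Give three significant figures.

γ = 1/√(1 − (20/29)²) = 29/21 ≈ 1.381
The oscillator's own cycle count is N = f × τ where τ is the proper time aboard the spacecraft. τ = Δt/γ = 0.730/1.381 = 0.5286 years = 1.668×10⁷ s.
N = 9.19×10⁹ × 1.668×10⁷ = 1.533×10¹⁷.

N = 1.53×10¹⁷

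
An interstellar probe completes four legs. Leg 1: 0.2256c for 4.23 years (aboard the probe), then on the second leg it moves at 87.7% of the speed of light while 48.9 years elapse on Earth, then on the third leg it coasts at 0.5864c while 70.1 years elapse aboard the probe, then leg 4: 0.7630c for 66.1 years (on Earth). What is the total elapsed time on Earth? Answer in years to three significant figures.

Leg 1: γ = 1/√(1 − 0.2256²) = 1/√0.9491 = 1.026; Δt_1 = 1.026 × 4.23 = 4.342 years.
Leg 2: 48.9 years is already measured on Earth.
Leg 3: γ = 1/√(1 − 0.5864²) = 1/√0.6561 = 1.235; Δt_3 = 1.235 × 70.1 = 86.54 years.
Leg 4: 66.1 years is already measured on Earth.
Total: 4.342 + 48.90 + 86.54 + 66.10 years.

Δt = 206 years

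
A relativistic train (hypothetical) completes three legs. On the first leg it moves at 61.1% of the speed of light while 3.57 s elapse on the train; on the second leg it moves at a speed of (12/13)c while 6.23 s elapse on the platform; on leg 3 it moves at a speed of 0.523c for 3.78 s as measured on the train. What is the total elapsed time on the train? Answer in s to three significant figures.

Leg 1: 3.57 s is already measured on the train.
Leg 2: γ = 1/√(1 − (12/13)²) = 13/5 = 2.600; τ_2 = 6.23/2.600 = 2.396 s.
Leg 3: 3.78 s is already measured on the train.
Total: 3.570 + 2.396 + 3.780 s.

τ = 9.75 s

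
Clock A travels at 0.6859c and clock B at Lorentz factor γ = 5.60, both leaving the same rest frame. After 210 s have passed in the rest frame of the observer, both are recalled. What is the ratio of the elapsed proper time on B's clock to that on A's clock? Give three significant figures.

A: γ = 1/√(1 − 0.6859²) = 1/√0.5295 = 1.374. B: γ = 5.60.
τ_A/τ_B = γ_B/γ_A = 5.600/1.374 = 4.075, so τ_B/τ_A = 0.2454.

τ_B/τ_A = 0.245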